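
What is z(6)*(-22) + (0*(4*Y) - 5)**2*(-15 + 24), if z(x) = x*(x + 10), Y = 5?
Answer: -1887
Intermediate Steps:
z(x) = x*(10 + x)
z(6)*(-22) + (0*(4*Y) - 5)**2*(-15 + 24) = (6*(10 + 6))*(-22) + (0*(4*5) - 5)**2*(-15 + 24) = (6*16)*(-22) + (0*20 - 5)**2*9 = 96*(-22) + (0 - 5)**2*9 = -2112 + (-5)**2*9 = -2112 + 25*9 = -2112 + 225 = -1887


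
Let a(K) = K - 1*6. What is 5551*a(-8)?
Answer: -77714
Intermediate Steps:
a(K) = -6 + K (a(K) = K - 6 = -6 + K)
5551*a(-8) = 5551*(-6 - 8) = 5551*(-14) = -77714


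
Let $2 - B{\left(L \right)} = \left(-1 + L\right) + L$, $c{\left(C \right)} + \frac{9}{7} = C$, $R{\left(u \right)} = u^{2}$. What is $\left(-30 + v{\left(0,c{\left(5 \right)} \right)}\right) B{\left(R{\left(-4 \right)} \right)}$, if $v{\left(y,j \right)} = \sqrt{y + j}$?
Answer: $870 - \frac{29 \sqrt{182}}{7} \approx 814.11$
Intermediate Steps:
$c{\left(C \right)} = - \frac{9}{7} + C$
$v{\left(y,j \right)} = \sqrt{j + y}$
$B{\left(L \right)} = 3 - 2 L$ ($B{\left(L \right)} = 2 - \left(\left(-1 + L\right) + L\right) = 2 - \left(-1 + 2 L\right) = 3 - 2 L$)
$\left(-30 + v{\left(0,c{\left(5 \right)} \right)}\right) B{\left(R{\left(-4 \right)} \right)} = \left(-30 + \sqrt{\left(- \frac{9}{7} + 5\right) + 0}\right) \left(3 - 2 \left(-4\right)^{2}\right) = \left(-30 + \sqrt{\frac{26}{7} + 0}\right) \left(3 - 32\right) = \left(-30 + \sqrt{\frac{26}{7}}\right) \left(3 - 32\right) = \left(-30 + \frac{\sqrt{182}}{7}\right) \left(-29\right) = 870 - \frac{29 \sqrt{182}}{7}$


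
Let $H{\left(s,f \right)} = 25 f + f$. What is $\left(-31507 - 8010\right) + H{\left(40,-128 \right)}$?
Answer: $-42845$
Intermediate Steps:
$H{\left(s,f \right)} = 26 f$
$\left(-31507 - 8010\right) + H{\left(40,-128 \right)} = \left(-31507 - 8010\right) + 26 \left(-128\right) = -39517 - 3328 = -42845$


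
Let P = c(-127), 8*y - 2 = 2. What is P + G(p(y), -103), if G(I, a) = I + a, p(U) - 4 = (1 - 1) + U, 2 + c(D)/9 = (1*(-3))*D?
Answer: 6625/2 ≈ 3312.5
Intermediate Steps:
y = 1/2 (y = 1/4 + (1/8)*2 = 1/4 + 1/4 = 1/2 ≈ 0.50000)
c(D) = -18 - 27*D (c(D) = -18 + 9*((1*(-3))*D) = -18 + 9*(-3*D) = -18 - 27*D)
p(U) = 4 + U (p(U) = 4 + ((1 - 1) + U) = 4 + (0 + U) = 4 + U)
P = 3411 (P = -18 - 27*(-127) = -18 + 3429 = 3411)
P + G(p(y), -103) = 3411 + ((4 + 1/2) - 103) = 3411 + (9/2 - 103) = 3411 - 197/2 = 6625/2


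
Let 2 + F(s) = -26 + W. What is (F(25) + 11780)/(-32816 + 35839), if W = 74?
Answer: 11826/3023 ≈ 3.9120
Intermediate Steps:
F(s) = 46 (F(s) = -2 + (-26 + 74) = -2 + 48 = 46)
(F(25) + 11780)/(-32816 + 35839) = (46 + 11780)/(-32816 + 35839) = 11826/3023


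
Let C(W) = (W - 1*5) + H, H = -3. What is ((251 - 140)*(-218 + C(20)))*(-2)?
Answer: 45732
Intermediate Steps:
C(W) = -8 + W (C(W) = (W - 1*5) - 3 = (W - 5) - 3 = (-5 + W) - 3 = -8 + W)
((251 - 140)*(-218 + C(20)))*(-2) = ((251 - 140)*(-218 + (-8 + 20)))*(-2) = (111*(-218 + 12))*(-2) = (111*(-206))*(-2) = -22866*(-2) = 45732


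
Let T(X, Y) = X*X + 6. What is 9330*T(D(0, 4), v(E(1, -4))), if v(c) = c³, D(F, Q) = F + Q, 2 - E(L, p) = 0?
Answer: 205260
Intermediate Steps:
E(L, p) = 2 (E(L, p) = 2 - 1*0 = 2 + 0 = 2)
T(X, Y) = 6 + X² (T(X, Y) = X² + 6 = 6 + X²)
9330*T(D(0, 4), v(E(1, -4))) = 9330*(6 + (0 + 4)²) = 9330*(6 + 4²) = 9330*(6 + 16) = 9330*22 = 205260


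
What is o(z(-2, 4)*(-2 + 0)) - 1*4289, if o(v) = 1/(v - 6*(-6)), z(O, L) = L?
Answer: -120091/28 ≈ -4289.0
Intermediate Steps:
o(v) = 1/(36 + v) (o(v) = 1/(v + 36) = 1/(36 + v))
o(z(-2, 4)*(-2 + 0)) - 1*4289 = 1/(36 + 4*(-2 + 0)) - 1*4289 = 1/(36 + 4*(-2)) - 4289 = 1/(36 - 8) - 4289 = 1/28 - 4289 = -120091/28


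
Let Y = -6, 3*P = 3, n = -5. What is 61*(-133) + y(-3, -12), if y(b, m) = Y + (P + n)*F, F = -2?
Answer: -8111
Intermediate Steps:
P = 1 (P = (⅓)*3 = 1)
y(b, m) = 2 (y(b, m) = -6 + (1 - 5)*(-2) = -6 - 4*(-2) = -6 + 8 = 2)
61*(-133) + y(-3, -12) = 61*(-133) + 2 = -8113 + 2 = -8111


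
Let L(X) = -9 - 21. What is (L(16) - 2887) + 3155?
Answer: 238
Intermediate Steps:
L(X) = -30
(L(16) - 2887) + 3155 = (-30 - 2887) + 3155 = -2917 + 3155 = 238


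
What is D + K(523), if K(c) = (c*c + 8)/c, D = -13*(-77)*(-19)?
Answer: -9673400/523 ≈ -18496.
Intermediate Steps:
D = -19019 (D = 1001*(-19) = -19019)
K(c) = (8 + c²)/c (K(c) = (c² + 8)/c = (8 + c²)/c)
D + K(523) = -19019 + (523 + 8/523) = -19019 + 273537/523 = -9673400/523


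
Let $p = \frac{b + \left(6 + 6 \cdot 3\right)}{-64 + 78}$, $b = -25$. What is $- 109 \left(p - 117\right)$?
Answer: $\frac{178651}{14} \approx 12761.0$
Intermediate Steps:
$p = - \frac{1}{14}$ ($p = \frac{-25 + \left(6 + 6 \cdot 3\right)}{-64 + 78} = \frac{-25 + \left(6 + 18\right)}{14} = \left(-25 + 24\right) \frac{1}{14} = \left(-1\right) \frac{1}{14} = - \frac{1}{14} \approx -0.071429$)
$- 109 \left(p - 117\right) = - 109 \left(- \frac{1}{14} - 117\right) = \left(-109\right) \left(- \frac{1639}{14}\right) = \frac{178651}{14}$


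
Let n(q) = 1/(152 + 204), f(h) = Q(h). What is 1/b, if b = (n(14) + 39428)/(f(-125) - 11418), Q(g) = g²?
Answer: 1497692/14036369 ≈ 0.10670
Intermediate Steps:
f(h) = h²
n(q) = 1/356
b = 14036369/1497692 (b = (1/356 + 39428)/((-125)² - 11418) = 14036369/(356*(15625 - 11418)) = (14036369/356)/4207 = (14036369/356)*(1/4207) = 14036369/1497692 ≈ 9.3720)
1/b = 1/(14036369/1497692) = 1497692/14036369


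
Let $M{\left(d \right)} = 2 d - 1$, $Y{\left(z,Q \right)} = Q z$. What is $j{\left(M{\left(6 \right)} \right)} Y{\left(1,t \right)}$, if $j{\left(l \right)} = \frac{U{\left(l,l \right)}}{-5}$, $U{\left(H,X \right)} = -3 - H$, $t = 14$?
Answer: $\frac{196}{5} \approx 39.2$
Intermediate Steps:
$M{\left(d \right)} = -1 + 2 d$
$j{\left(l \right)} = \frac{3}{5} + \frac{l}{5}$ ($j{\left(l \right)} = \frac{-3 - l}{-5} = \left(-3 - l\right) \left(- \frac{1}{5}\right) = \frac{3}{5} + \frac{l}{5}$)
$j{\left(M{\left(6 \right)} \right)} Y{\left(1,t \right)} = \left(\frac{3}{5} + \frac{-1 + 2 \cdot 6}{5}\right) 14 \cdot 1 = \left(\frac{3}{5} + \frac{-1 + 12}{5}\right) 14 = \left(\frac{3}{5} + \frac{1}{5} \cdot 11\right) 14 = \left(\frac{3}{5} + \frac{11}{5}\right) 14 = \frac{14}{5} \cdot 14 = \frac{196}{5}$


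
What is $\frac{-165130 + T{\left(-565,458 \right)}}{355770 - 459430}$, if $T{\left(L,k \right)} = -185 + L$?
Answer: $\frac{8294}{5183} \approx 1.6002$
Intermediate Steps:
$\frac{-165130 + T{\left(-565,458 \right)}}{355770 - 459430} = \frac{-165130 - 750}{355770 - 459430} = \frac{-165130 - 750}{-103660} = \left(-165880\right) \left(- \frac{1}{103660}\right) = \frac{8294}{5183}$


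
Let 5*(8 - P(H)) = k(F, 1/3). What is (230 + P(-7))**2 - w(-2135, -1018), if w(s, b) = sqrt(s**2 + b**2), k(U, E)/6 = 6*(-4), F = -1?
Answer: 1779556/25 - sqrt(5594549) ≈ 68817.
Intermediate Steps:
k(U, E) = -144 (k(U, E) = 6*(6*(-4)) = 6*(-24) = -144)
P(H) = 184/5 (P(H) = 8 - 1/5*(-144) = 8 + 144/5 = 184/5)
w(s, b) = sqrt(b**2 + s**2)
(230 + P(-7))**2 - w(-2135, -1018) = (230 + 184/5)**2 - sqrt((-1018)**2 + (-2135)**2) = (1334/5)**2 - sqrt(1036324 + 4558225) = 1779556/25 - sqrt(5594549)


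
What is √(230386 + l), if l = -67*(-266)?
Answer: 4*√15513 ≈ 498.20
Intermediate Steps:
l = 17822
√(230386 + l) = √(230386 + 17822) = √248208 = 4*√15513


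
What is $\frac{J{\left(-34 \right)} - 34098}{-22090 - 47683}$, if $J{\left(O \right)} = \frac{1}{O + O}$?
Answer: $\frac{2318665}{4744564} \approx 0.4887$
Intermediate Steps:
$J{\left(O \right)} = \frac{1}{2 O}$
$\frac{J{\left(-34 \right)} - 34098}{-22090 - 47683} = \frac{\frac{1}{2 \left(-34\right)} - 34098}{-22090 - 47683} = \frac{\frac{1}{2} \left(- \frac{1}{34}\right) - 34098}{-69773} = \left(- \frac{1}{68} - 34098\right) \left(- \frac{1}{69773}\right) = \left(- \frac{2318665}{68}\right) \left(- \frac{1}{69773}\right) = \frac{2318665}{4744564}$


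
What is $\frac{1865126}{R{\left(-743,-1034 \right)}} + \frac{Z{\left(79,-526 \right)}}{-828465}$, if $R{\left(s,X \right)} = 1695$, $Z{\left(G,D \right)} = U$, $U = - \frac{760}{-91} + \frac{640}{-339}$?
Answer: $\frac{28122487131538}{25557316785} \approx 1100.4$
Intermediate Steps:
$U = \frac{199400}{30849}$ ($U = \left(-760\right) \left(- \frac{1}{91}\right) + 640 \left(- \frac{1}{339}\right) = \frac{760}{91} - \frac{640}{339} = \frac{199400}{30849} \approx 6.4637$)
$Z{\left(G,D \right)} = \frac{199400}{30849}$
$\frac{1865126}{R{\left(-743,-1034 \right)}} + \frac{Z{\left(79,-526 \right)}}{-828465} = \frac{1865126}{1695} + \frac{199400}{30849 \left(-828465\right)} = 1865126 \cdot \frac{1}{1695} + \frac{199400}{30849} \left(- \frac{1}{828465}\right) = \frac{1865126}{1695} - \frac{39880}{5111463357} = \frac{28122487131538}{25557316785}$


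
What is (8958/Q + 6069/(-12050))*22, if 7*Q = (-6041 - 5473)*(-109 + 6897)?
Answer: -435499748299/39241343150 ≈ -11.098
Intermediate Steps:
Q = -78157032/7 (Q = ((-6041 - 5473)*(-109 + 6897))/7 = (-11514*6788)/7 = (1/7)*(-78157032) = -78157032/7 ≈ -1.1165e+7)
(8958/Q + 6069/(-12050))*22 = (8958/(-78157032/7) + 6069/(-12050))*22 = (8958*(-7/78157032) + 6069*(-1/12050))*22 = (-10451/13026172 - 6069/12050)*22 = -39590886209/78482686300*22 = -435499748299/39241343150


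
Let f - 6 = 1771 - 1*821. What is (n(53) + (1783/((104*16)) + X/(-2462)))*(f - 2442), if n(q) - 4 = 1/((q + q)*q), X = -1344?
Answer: -24016071729335/2876955328 ≈ -8347.7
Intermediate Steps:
f = 956 (f = 6 + (1771 - 1*821) = 6 + (1771 - 821) = 6 + 950 = 956)
n(q) = 4 + 1/(2*q²) (n(q) = 4 + 1/((q + q)*q) = 4 + 1/(((2*q))*q) = 4 + (1/(2*q))/q = 4 + 1/(2*q²))
(n(53) + (1783/((104*16)) + X/(-2462)))*(f - 2442) = ((4 + (½)/53²) + (1783/((104*16)) - 1344/(-2462)))*(956 - 2442) = ((4 + (½)*(1/2809)) + (1783/1664 - 1344*(-1/2462)))*(-1486) = ((4 + 1/5618) + (1783*(1/1664) + 672/1231))*(-1486) = (22473/5618 + (1783/1664 + 672/1231))*(-1486) = (22473/5618 + 3313081/2048384)*(-1486) = (32323111345/5753910656)*(-1486) = -24016071729335/2876955328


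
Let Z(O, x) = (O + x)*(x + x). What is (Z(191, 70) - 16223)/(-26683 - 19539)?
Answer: -1847/4202 ≈ -0.43955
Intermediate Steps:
Z(O, x) = 2*x*(O + x) (Z(O, x) = (O + x)*(2*x) = 2*x*(O + x))
(Z(191, 70) - 16223)/(-26683 - 19539) = (2*70*(191 + 70) - 16223)/(-26683 - 19539) = (2*70*261 - 16223)/(-46222) = (36540 - 16223)*(-1/46222) = 20317*(-1/46222) = -1847/4202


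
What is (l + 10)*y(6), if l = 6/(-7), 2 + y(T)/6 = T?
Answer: 1536/7 ≈ 219.43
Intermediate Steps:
y(T) = -12 + 6*T
l = -6/7 (l = 6*(-⅐) = -6/7 ≈ -0.85714)
(l + 10)*y(6) = (-6/7 + 10)*(-12 + 6*6) = 64*(-12 + 36)/7 = (64/7)*24 = 1536/7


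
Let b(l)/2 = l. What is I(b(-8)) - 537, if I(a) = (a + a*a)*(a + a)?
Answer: -8217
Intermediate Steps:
b(l) = 2*l
I(a) = 2*a*(a + a²) (I(a) = (a + a²)*(2*a) = 2*a*(a + a²))
I(b(-8)) - 537 = 2*(2*(-8))²*(1 + 2*(-8)) - 537 = 2*(-16)²*(1 - 16) - 537 = 2*256*(-15) - 537 = -7680 - 537 = -8217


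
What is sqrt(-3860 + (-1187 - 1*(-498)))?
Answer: I*sqrt(4549) ≈ 67.446*I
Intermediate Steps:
sqrt(-3860 + (-1187 - 1*(-498))) = sqrt(-3860 + (-1187 + 498)) = sqrt(-3860 - 689) = sqrt(-4549) = I*sqrt(4549)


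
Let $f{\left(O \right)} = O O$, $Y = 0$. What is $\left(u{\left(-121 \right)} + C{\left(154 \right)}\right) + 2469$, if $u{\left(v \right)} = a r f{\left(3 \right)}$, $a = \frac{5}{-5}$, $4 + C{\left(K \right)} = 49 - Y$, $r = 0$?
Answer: $2514$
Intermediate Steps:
$f{\left(O \right)} = O^{2}$
$C{\left(K \right)} = 45$ ($C{\left(K \right)} = -4 + \left(49 - 0\right) = -4 + \left(49 + 0\right) = -4 + 49 = 45$)
$a = -1$ ($a = 5 \left(- \frac{1}{5}\right) = -1$)
$u{\left(v \right)} = 0$ ($u{\left(v \right)} = \left(-1\right) 0 \cdot 3^{2} = 0 \cdot 9 = 0$)
$\left(u{\left(-121 \right)} + C{\left(154 \right)}\right) + 2469 = \left(0 + 45\right) + 2469 = 45 + 2469 = 2514$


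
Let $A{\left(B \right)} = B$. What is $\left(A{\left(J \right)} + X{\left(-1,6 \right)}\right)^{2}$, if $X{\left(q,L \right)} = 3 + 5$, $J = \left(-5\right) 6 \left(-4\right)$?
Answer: $16384$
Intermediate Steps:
$J = 120$ ($J = \left(-30\right) \left(-4\right) = 120$)
$X{\left(q,L \right)} = 8$
$\left(A{\left(J \right)} + X{\left(-1,6 \right)}\right)^{2} = \left(120 + 8\right)^{2} = 128^{2} = 16384$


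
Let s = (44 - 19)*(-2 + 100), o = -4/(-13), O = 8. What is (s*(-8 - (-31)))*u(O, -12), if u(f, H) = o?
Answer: 225400/13 ≈ 17338.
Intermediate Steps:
o = 4/13 (o = -4*(-1/13) = 4/13 ≈ 0.30769)
u(f, H) = 4/13
s = 2450 (s = 25*98 = 2450)
(s*(-8 - (-31)))*u(O, -12) = (2450*(-8 - (-31)))*(4/13) = (2450*(-8 - 1*(-31)))*(4/13) = (2450*(-8 + 31))*(4/13) = (2450*23)*(4/13) = 56350*(4/13) = 225400/13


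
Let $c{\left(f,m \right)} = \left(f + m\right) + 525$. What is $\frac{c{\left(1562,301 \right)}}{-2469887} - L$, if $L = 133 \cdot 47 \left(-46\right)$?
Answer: $\frac{710206124914}{2469887} \approx 2.8755 \cdot 10^{5}$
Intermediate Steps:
$c{\left(f,m \right)} = 525 + f + m$
$L = -287546$ ($L = 6251 \left(-46\right) = -287546$)
$\frac{c{\left(1562,301 \right)}}{-2469887} - L = \frac{525 + 1562 + 301}{-2469887} - -287546 = 2388 \left(- \frac{1}{2469887}\right) + 287546 = - \frac{2388}{2469887} + 287546 = \frac{710206124914}{2469887}$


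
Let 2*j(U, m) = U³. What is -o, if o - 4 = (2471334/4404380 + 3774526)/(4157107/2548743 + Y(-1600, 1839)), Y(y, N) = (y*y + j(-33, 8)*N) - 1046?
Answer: -663243702393619304579/171107356694658778145 ≈ -3.8762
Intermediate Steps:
j(U, m) = U³/2
Y(y, N) = -1046 + y² - 35937*N/2 (Y(y, N) = (y*y + ((½)*(-33)³)*N) - 1046 = (y² + ((½)*(-35937))*N) - 1046 = (y² - 35937*N/2) - 1046 = -1046 + y² - 35937*N/2)
o = 663243702393619304579/171107356694658778145 (o = 4 + (2471334/4404380 + 3774526)/(4157107/2548743 + (-1046 + (-1600)² - 35937/2*1839)) = 4 + (2471334*(1/4404380) + 3774526)/(4157107*(1/2548743) + (-1046 + 2560000 - 66088143/2)) = 4 + (1235667/2202190 + 3774526)/(4157107/2548743 - 60970235/2) = 4 + 8312224647607/(2202190*(-155397451350391/5097486)) = 4 + (8312224647607/2202190)*(-5097486/155397451350391) = 4 - 21185724385015808001/171107356694658778145 = 663243702393619304579/171107356694658778145 ≈ 3.8762)
-o = -1*663243702393619304579/171107356694658778145 = -663243702393619304579/171107356694658778145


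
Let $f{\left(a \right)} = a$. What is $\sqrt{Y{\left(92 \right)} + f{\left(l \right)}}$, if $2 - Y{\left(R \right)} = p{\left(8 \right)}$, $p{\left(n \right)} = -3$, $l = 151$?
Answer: $2 \sqrt{39} \approx 12.49$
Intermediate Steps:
$Y{\left(R \right)} = 5$ ($Y{\left(R \right)} = 2 - -3 = 2 + 3 = 5$)
$\sqrt{Y{\left(92 \right)} + f{\left(l \right)}} = \sqrt{5 + 151} = \sqrt{156} = 2 \sqrt{39}$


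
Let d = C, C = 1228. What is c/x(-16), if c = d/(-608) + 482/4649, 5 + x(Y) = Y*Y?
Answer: -1353979/177368648 ≈ -0.0076337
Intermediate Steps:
d = 1228
x(Y) = -5 + Y**2 (x(Y) = -5 + Y*Y = -5 + Y**2)
c = -1353979/706648 (c = 1228/(-608) + 482/4649 = 1228*(-1/608) + 482*(1/4649) = -307/152 + 482/4649 = -1353979/706648 ≈ -1.9161)
c/x(-16) = -1353979/(706648*(-5 + (-16)**2)) = -1353979/(706648*(-5 + 256)) = -1353979/706648/251 = -1353979/706648*1/251 = -1353979/177368648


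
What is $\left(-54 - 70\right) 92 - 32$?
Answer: $-11440$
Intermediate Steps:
$\left(-54 - 70\right) 92 - 32 = \left(-124\right) 92 - 32 = -11408 - 32 = -11440$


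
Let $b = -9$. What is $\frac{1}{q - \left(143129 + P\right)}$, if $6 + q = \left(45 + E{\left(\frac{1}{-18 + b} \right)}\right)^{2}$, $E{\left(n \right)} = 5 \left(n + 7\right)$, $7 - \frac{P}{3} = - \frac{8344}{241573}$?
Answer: $- \frac{176106717}{24088880375855} \approx -7.3107 \cdot 10^{-6}$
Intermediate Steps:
$P = \frac{5098065}{241573}$ ($P = 21 - 3 \left(- \frac{8344}{241573}\right) = 21 - 3 \left(\left(-8344\right) \frac{1}{241573}\right) = 21 - - \frac{25032}{241573} = 21 + \frac{25032}{241573} = \frac{5098065}{241573} \approx 21.104$)
$E{\left(n \right)} = 35 + 5 n$ ($E{\left(n \right)} = 5 \left(7 + n\right) = 35 + 5 n$)
$q = \frac{4639651}{729}$ ($q = -6 + \left(45 + \left(35 + \frac{5}{-18 - 9}\right)\right)^{2} = -6 + \left(45 + \left(35 + \frac{5}{-27}\right)\right)^{2} = -6 + \left(45 + \left(35 + 5 \left(- \frac{1}{27}\right)\right)\right)^{2} = -6 + \left(45 + \left(35 - \frac{5}{27}\right)\right)^{2} = -6 + \left(45 + \frac{940}{27}\right)^{2} = -6 + \left(\frac{2155}{27}\right)^{2} = -6 + \frac{4644025}{729} = \frac{4639651}{729} \approx 6364.4$)
$\frac{1}{q - \left(143129 + P\right)} = \frac{1}{\frac{4639651}{729} - \frac{34581199982}{241573}} = \frac{1}{- \frac{24088880375855}{176106717}} = - \frac{176106717}{24088880375855}$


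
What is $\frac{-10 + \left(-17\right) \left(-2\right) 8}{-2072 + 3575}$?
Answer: $\frac{262}{1503} \approx 0.17432$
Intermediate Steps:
$\frac{-10 + \left(-17\right) \left(-2\right) 8}{-2072 + 3575} = \frac{-10 + 34 \cdot 8}{1503} = \left(-10 + 272\right) \frac{1}{1503} = 262 \cdot \frac{1}{1503} = \frac{262}{1503}$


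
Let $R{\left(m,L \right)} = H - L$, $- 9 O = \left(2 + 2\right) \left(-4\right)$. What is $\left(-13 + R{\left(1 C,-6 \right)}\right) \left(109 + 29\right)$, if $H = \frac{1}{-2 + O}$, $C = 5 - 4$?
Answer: $-1587$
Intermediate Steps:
$O = \frac{16}{9}$ ($O = - \frac{\left(2 + 2\right) \left(-4\right)}{9} = - \frac{4 \left(-4\right)}{9} = \left(- \frac{1}{9}\right) \left(-16\right) = \frac{16}{9} \approx 1.7778$)
$C = 1$ ($C = 5 - 4 = 1$)
$H = - \frac{9}{2}$ ($H = \frac{1}{-2 + \frac{16}{9}} = \frac{1}{- \frac{2}{9}} = - \frac{9}{2} \approx -4.5$)
$R{\left(m,L \right)} = - \frac{9}{2} - L$
$\left(-13 + R{\left(1 C,-6 \right)}\right) \left(109 + 29\right) = \left(-13 - - \frac{3}{2}\right) \left(109 + 29\right) = \left(-13 + \left(- \frac{9}{2} + 6\right)\right) 138 = \left(-13 + \frac{3}{2}\right) 138 = \left(- \frac{23}{2}\right) 138 = -1587$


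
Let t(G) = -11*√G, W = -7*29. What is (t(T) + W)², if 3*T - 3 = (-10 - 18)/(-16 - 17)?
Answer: (609 + √1397)²/9 ≈ 46423.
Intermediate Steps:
W = -203
T = 127/99 (T = 1 + ((-10 - 18)/(-16 - 17))/3 = 1 + (-28/(-33))/3 = 1 + (-28*(-1/33))/3 = 1 + (⅓)*(28/33) = 1 + 28/99 = 127/99 ≈ 1.2828)
(t(T) + W)² = (-√1397/3 - 203)² = (-203 - √1397/3)²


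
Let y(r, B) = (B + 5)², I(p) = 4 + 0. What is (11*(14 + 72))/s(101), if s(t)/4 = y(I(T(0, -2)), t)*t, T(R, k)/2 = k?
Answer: 473/2269672 ≈ 0.00020840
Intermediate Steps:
T(R, k) = 2*k
I(p) = 4
y(r, B) = (5 + B)²
s(t) = 4*t*(5 + t)² (s(t) = 4*((5 + t)²*t) = 4*(t*(5 + t)²) = 4*t*(5 + t)²)
(11*(14 + 72))/s(101) = (11*(14 + 72))/((4*101*(5 + 101)²)) = (11*86)/((4*101*106²)) = 946/((4*101*11236)) = 946/4539344 = 946*(1/4539344) = 473/2269672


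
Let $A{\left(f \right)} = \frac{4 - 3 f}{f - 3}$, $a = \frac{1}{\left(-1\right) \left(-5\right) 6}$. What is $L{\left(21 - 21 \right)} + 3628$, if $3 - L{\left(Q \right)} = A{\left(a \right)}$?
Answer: $\frac{323276}{89} \approx 3632.3$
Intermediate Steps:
$a = \frac{1}{30}$ ($a = \frac{1}{5 \cdot 6} = \frac{1}{30} \approx 0.033333$)
$A{\left(f \right)} = \frac{4 - 3 f}{-3 + f}$
$L{\left(Q \right)} = \frac{384}{89}$ ($L{\left(Q \right)} = 3 - \frac{4 - \frac{1}{10}}{-3 + \frac{1}{30}} = 3 - \frac{4 - \frac{1}{10}}{- \frac{89}{30}} = 3 - \left(- \frac{30}{89}\right) \frac{39}{10} = 3 - - \frac{117}{89} = 3 + \frac{117}{89} = \frac{384}{89}$)
$L{\left(21 - 21 \right)} + 3628 = \frac{384}{89} + 3628 = \frac{323276}{89}$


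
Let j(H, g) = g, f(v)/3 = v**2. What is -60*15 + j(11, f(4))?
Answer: -852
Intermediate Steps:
f(v) = 3*v**2
-60*15 + j(11, f(4)) = -60*15 + 3*4**2 = -900 + 3*16 = -900 + 48 = -852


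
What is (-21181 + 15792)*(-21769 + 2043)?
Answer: 106303414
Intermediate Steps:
(-21181 + 15792)*(-21769 + 2043) = -5389*(-19726) = 106303414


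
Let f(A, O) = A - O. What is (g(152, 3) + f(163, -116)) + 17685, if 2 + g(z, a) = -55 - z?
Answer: 17755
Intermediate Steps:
g(z, a) = -57 - z (g(z, a) = -2 + (-55 - z) = -57 - z)
(g(152, 3) + f(163, -116)) + 17685 = ((-57 - 1*152) + (163 - 1*(-116))) + 17685 = ((-57 - 152) + (163 + 116)) + 17685 = (-209 + 279) + 17685 = 70 + 17685 = 17755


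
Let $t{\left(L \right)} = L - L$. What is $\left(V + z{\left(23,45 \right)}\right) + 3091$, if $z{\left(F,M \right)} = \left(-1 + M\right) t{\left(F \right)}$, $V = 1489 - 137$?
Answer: $4443$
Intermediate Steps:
$t{\left(L \right)} = 0$
$V = 1352$ ($V = 1489 - 137 = 1352$)
$z{\left(F,M \right)} = 0$ ($z{\left(F,M \right)} = \left(-1 + M\right) 0 = 0$)
$\left(V + z{\left(23,45 \right)}\right) + 3091 = \left(1352 + 0\right) + 3091 = 1352 + 3091 = 4443$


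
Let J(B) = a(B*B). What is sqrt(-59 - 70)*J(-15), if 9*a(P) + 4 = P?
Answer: 221*I*sqrt(129)/9 ≈ 278.9*I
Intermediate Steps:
a(P) = -4/9 + P/9
J(B) = -4/9 + B**2/9 (J(B) = -4/9 + (B*B)/9 = -4/9 + B**2/9)
sqrt(-59 - 70)*J(-15) = sqrt(-59 - 70)*(-4/9 + (1/9)*(-15)**2) = sqrt(-129)*(-4/9 + (1/9)*225) = (I*sqrt(129))*(-4/9 + 25) = (I*sqrt(129))*(221/9) = 221*I*sqrt(129)/9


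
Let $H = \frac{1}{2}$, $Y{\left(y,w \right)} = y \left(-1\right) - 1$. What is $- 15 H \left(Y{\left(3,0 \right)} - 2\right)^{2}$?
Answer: $-270$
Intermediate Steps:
$Y{\left(y,w \right)} = -1 - y$ ($Y{\left(y,w \right)} = - y - 1 = -1 - y$)
$H = \frac{1}{2} \approx 0.5$
$- 15 H \left(Y{\left(3,0 \right)} - 2\right)^{2} = \left(-15\right) \frac{1}{2} \left(\left(-1 - 3\right) - 2\right)^{2} = - \frac{15 \left(\left(-1 - 3\right) - 2\right)^{2}}{2} = - \frac{15 \left(-4 - 2\right)^{2}}{2} = - \frac{15 \left(-6\right)^{2}}{2} = \left(- \frac{15}{2}\right) 36 = -270$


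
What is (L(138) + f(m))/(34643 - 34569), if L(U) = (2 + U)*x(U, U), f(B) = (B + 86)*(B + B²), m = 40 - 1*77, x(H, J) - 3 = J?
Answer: 42504/37 ≈ 1148.8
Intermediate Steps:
x(H, J) = 3 + J
m = -37 (m = 40 - 77 = -37)
f(B) = (86 + B)*(B + B²)
L(U) = (2 + U)*(3 + U)
(L(138) + f(m))/(34643 - 34569) = ((2 + 138)*(3 + 138) - 37*(86 + (-37)² + 87*(-37)))/(34643 - 34569) = (140*141 - 37*(86 + 1369 - 3219))/74 = (19740 - 37*(-1764))*(1/74) = (19740 + 65268)*(1/74) = 85008*(1/74) = 42504/37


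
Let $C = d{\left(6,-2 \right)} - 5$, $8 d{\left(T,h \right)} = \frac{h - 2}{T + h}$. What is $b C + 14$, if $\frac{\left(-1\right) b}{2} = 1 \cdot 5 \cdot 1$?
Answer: $\frac{261}{4} \approx 65.25$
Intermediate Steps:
$d{\left(T,h \right)} = \frac{-2 + h}{8 \left(T + h\right)}$ ($d{\left(T,h \right)} = \frac{\left(h - 2\right) \frac{1}{T + h}}{8} = \frac{\left(-2 + h\right) \frac{1}{T + h}}{8} = \frac{\frac{1}{T + h} \left(-2 + h\right)}{8} = \frac{-2 + h}{8 \left(T + h\right)}$)
$b = -10$ ($b = - 2 \cdot 1 \cdot 5 \cdot 1 = - 2 \cdot 5 \cdot 1 = \left(-2\right) 5 = -10$)
$C = - \frac{41}{8}$ ($C = \frac{-2 - 2}{8 \left(6 - 2\right)} - 5 = \frac{1}{8} \cdot \frac{1}{4} \left(-4\right) - 5 = - \frac{1}{8} - 5 = - \frac{41}{8} \approx -5.125$)
$b C + 14 = \left(-10\right) \left(- \frac{41}{8}\right) + 14 = \frac{205}{4} + 14 = \frac{261}{4}$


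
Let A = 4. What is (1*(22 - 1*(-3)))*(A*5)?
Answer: 500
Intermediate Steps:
(1*(22 - 1*(-3)))*(A*5) = (1*(22 - 1*(-3)))*(4*5) = (1*(22 + 3))*20 = (1*25)*20 = 25*20 = 500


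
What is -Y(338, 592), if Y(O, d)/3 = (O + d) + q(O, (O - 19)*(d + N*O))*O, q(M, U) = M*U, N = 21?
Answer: -840759299310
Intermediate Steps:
Y(O, d) = 3*O + 3*d + 3*O²*(-19 + O)*(d + 21*O) (Y(O, d) = 3*((O + d) + (O*((O - 19)*(d + 21*O)))*O) = 3*((O + d) + (O*((-19 + O)*(d + 21*O)))*O) = 3*((O + d) + (O*(-19 + O)*(d + 21*O))*O) = 3*((O + d) + O²*(-19 + O)*(d + 21*O)) = 3*(O + d + O²*(-19 + O)*(d + 21*O)) = 3*O + 3*d + 3*O²*(-19 + O)*(d + 21*O))
-Y(338, 592) = -(3*338 + 3*592 + 3*338²*(-399*338 - 19*592 + 21*338² + 338*592)) = -(1014 + 1776 + 3*114244*(-134862 - 11248 + 21*114244 + 200096)) = -(1014 + 1776 + 3*114244*(-134862 - 11248 + 2399124 + 200096)) = -(1014 + 1776 + 3*114244*2453110) = -(1014 + 1776 + 840759296520) = -1*840759299310 = -840759299310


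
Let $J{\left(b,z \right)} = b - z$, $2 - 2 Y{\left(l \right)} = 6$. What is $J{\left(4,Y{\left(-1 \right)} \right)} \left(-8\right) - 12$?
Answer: $-60$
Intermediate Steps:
$Y{\left(l \right)} = -2$ ($Y{\left(l \right)} = 1 - 3 = -2$)
$J{\left(4,Y{\left(-1 \right)} \right)} \left(-8\right) - 12 = \left(4 - -2\right) \left(-8\right) - 12 = \left(4 + 2\right) \left(-8\right) - 12 = 6 \left(-8\right) - 12 = -48 - 12 = -60$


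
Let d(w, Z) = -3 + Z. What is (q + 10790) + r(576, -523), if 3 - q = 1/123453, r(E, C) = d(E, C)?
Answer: 1267491950/123453 ≈ 10267.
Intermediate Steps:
r(E, C) = -3 + C
q = 370358/123453 (q = 3 - 1/123453 = 370358/123453 ≈ 3.0000)
(q + 10790) + r(576, -523) = (370358/123453 + 10790) + (-3 - 523) = 1332428228/123453 - 526 = 1267491950/123453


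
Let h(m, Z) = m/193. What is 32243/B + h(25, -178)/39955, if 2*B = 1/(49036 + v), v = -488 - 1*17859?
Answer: 3052155216722607/1542263 ≈ 1.9790e+9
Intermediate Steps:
h(m, Z) = m/193 (h(m, Z) = m*(1/193) = m/193)
v = -18347 (v = -488 - 17859 = -18347)
B = 1/61378 (B = 1/(2*(49036 - 18347)) = (½)/30689 = (½)*(1/30689) = 1/61378 ≈ 1.6292e-5)
32243/B + h(25, -178)/39955 = 32243/(1/61378) + ((1/193)*25)/39955 = 32243*61378 + (25/193)*(1/39955) = 1979010854 + 5/1542263 = 3052155216722607/1542263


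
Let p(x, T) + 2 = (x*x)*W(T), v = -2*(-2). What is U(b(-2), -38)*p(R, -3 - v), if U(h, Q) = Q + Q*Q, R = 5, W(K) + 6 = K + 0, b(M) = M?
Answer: -459762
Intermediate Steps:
v = 4
W(K) = -6 + K (W(K) = -6 + (K + 0) = -6 + K)
p(x, T) = -2 + x**2*(-6 + T) (p(x, T) = -2 + (x*x)*(-6 + T) = -2 + x**2*(-6 + T))
U(h, Q) = Q + Q**2
U(b(-2), -38)*p(R, -3 - v) = (-38*(1 - 38))*(-2 + 5**2*(-6 + (-3 - 1*4))) = (-38*(-37))*(-2 + 25*(-6 + (-3 - 4))) = 1406*(-2 + 25*(-6 - 7)) = 1406*(-2 + 25*(-13)) = 1406*(-2 - 325) = 1406*(-327) = -459762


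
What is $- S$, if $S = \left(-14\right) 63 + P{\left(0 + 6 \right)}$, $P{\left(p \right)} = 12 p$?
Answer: $810$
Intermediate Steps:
$S = -810$ ($S = \left(-14\right) 63 + 12 \left(0 + 6\right) = -882 + 12 \cdot 6 = -882 + 72 = -810$)
$- S = \left(-1\right) \left(-810\right) = 810$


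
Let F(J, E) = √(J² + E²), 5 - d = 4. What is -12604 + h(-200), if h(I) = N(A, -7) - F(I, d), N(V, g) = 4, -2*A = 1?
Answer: -12600 - √40001 ≈ -12800.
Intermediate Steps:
A = -½ (A = -½*1 = -½ ≈ -0.50000)
d = 1 (d = 5 - 1*4 = 5 - 4 = 1)
F(J, E) = √(E² + J²)
h(I) = 4 - √(1 + I²) (h(I) = 4 - √(1² + I²) = 4 - √(1 + I²))
-12604 + h(-200) = -12604 + (4 - √(1 + (-200)²)) = -12604 + (4 - √(1 + 40000)) = -12604 + (4 - √40001) = -12600 - √40001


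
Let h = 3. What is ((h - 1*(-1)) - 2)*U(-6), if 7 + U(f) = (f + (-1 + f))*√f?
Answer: -14 - 26*I*√6 ≈ -14.0 - 63.687*I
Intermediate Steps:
U(f) = -7 + √f*(-1 + 2*f) (U(f) = -7 + (f + (-1 + f))*√f = -7 + (-1 + 2*f)*√f = -7 + √f*(-1 + 2*f))
((h - 1*(-1)) - 2)*U(-6) = ((3 - 1*(-1)) - 2)*(-7 - √(-6) + 2*(-6)^(3/2)) = ((3 + 1) - 2)*(-7 - I*√6 + 2*(-6*I*√6)) = (4 - 2)*(-7 - I*√6 - 12*I*√6) = 2*(-7 - 13*I*√6) = -14 - 26*I*√6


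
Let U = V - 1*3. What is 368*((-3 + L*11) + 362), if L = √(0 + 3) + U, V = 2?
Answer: 128064 + 4048*√3 ≈ 1.3508e+5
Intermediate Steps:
U = -1 (U = 2 - 1*3 = 2 - 3 = -1)
L = -1 + √3 (L = √(0 + 3) - 1 = √3 - 1 = -1 + √3 ≈ 0.73205)
368*((-3 + L*11) + 362) = 368*((-3 + (-1 + √3)*11) + 362) = 368*((-3 + (-11 + 11*√3)) + 362) = 368*((-14 + 11*√3) + 362) = 368*(348 + 11*√3) = 128064 + 4048*√3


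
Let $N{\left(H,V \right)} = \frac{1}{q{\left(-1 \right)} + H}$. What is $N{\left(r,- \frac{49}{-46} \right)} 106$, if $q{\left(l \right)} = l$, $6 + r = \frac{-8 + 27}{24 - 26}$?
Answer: $- \frac{212}{33} \approx -6.4242$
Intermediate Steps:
$r = - \frac{31}{2}$ ($r = -6 + \frac{-8 + 27}{24 - 26} = -6 + \frac{19}{-2} = -6 + 19 \left(- \frac{1}{2}\right) = -6 - \frac{19}{2} = - \frac{31}{2} \approx -15.5$)
$N{\left(H,V \right)} = \frac{1}{-1 + H}$
$N{\left(r,- \frac{49}{-46} \right)} 106 = \frac{1}{-1 - \frac{31}{2}} \cdot 106 = \frac{1}{- \frac{33}{2}} \cdot 106 = \left(- \frac{2}{33}\right) 106 = - \frac{212}{33}$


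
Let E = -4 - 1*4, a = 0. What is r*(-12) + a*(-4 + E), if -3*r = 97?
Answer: 388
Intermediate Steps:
E = -8 (E = -4 - 4 = -8)
r = -97/3 (r = -⅓*97 = -97/3 ≈ -32.333)
r*(-12) + a*(-4 + E) = -97/3*(-12) + 0*(-4 - 8) = 388 + 0*(-12) = 388 + 0 = 388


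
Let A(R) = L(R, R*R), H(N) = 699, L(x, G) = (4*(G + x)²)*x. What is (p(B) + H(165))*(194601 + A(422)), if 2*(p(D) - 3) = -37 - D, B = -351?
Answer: 46203113704225971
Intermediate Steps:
p(D) = -31/2 - D/2 (p(D) = 3 + (-37 - D)/2 = 3 + (-37/2 - D/2) = -31/2 - D/2)
L(x, G) = 4*x*(G + x)²
A(R) = 4*R*(R + R²)² (A(R) = 4*R*(R*R + R)² = 4*R*(R² + R)² = 4*R*(R + R²)²)
(p(B) + H(165))*(194601 + A(422)) = ((-31/2 - ½*(-351)) + 699)*(194601 + 4*422³*(1 + 422)²) = ((-31/2 + 351/2) + 699)*(194601 + 4*75151448*423²) = (160 + 699)*(194601 + 4*75151448*178929) = 859*(194601 + 53787093756768) = 859*53787093951369 = 46203113704225971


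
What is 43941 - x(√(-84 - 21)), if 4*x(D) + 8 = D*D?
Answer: 175877/4 ≈ 43969.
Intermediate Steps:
x(D) = -2 + D²/4 (x(D) = -2 + (D*D)/4 = -2 + D²/4)
43941 - x(√(-84 - 21)) = 43941 - (-2 + (√(-84 - 21))²/4) = 43941 - (-2 + (√(-105))²/4) = 43941 - (-2 + (I*√105)²/4) = 43941 - (-2 + (¼)*(-105)) = 43941 - (-2 - 105/4) = 43941 - 1*(-113/4) = 43941 + 113/4 = 175877/4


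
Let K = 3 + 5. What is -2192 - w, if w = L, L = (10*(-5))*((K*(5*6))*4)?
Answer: 45808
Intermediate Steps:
K = 8
L = -48000 (L = (10*(-5))*((8*(5*6))*4) = -50*8*30*4 = -12000*4 = -50*960 = -48000)
w = -48000
-2192 - w = -2192 - 1*(-48000) = -2192 + 48000 = 45808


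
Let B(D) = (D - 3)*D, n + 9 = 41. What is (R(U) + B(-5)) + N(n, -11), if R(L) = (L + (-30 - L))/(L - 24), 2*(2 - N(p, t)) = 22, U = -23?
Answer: 1487/47 ≈ 31.638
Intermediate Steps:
n = 32 (n = -9 + 41 = 32)
N(p, t) = -9 (N(p, t) = 2 - ½*22 = 2 - 11 = -9)
B(D) = D*(-3 + D) (B(D) = (-3 + D)*D = D*(-3 + D))
R(L) = -30/(-24 + L)
(R(U) + B(-5)) + N(n, -11) = (-30/(-24 - 23) - 5*(-3 - 5)) - 9 = (-30/(-47) - 5*(-8)) - 9 = (-30*(-1/47) + 40) - 9 = (30/47 + 40) - 9 = 1910/47 - 9 = 1487/47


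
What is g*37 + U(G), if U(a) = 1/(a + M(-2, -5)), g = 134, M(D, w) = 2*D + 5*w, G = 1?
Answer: 138823/28 ≈ 4958.0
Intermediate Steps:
U(a) = 1/(-29 + a) (U(a) = 1/(a + (2*(-2) + 5*(-5))) = 1/(a + (-4 - 25)) = 1/(a - 29) = 1/(-29 + a))
g*37 + U(G) = 134*37 + 1/(-29 + 1) = 4958 + 1/(-28) = 4958 - 1/28 = 138823/28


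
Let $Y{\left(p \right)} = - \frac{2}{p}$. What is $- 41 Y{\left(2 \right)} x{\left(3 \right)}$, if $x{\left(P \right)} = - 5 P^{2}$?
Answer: $-1845$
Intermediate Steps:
$- 41 Y{\left(2 \right)} x{\left(3 \right)} = - 41 \left(- \frac{2}{2}\right) \left(- 5 \cdot 3^{2}\right) = - 41 \left(\left(-2\right) \frac{1}{2}\right) \left(\left(-5\right) 9\right) = \left(-41\right) \left(-1\right) \left(-45\right) = 41 \left(-45\right) = -1845$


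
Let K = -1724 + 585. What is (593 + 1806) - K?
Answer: 3538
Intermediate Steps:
K = -1139
(593 + 1806) - K = (593 + 1806) - 1*(-1139) = 2399 + 1139 = 3538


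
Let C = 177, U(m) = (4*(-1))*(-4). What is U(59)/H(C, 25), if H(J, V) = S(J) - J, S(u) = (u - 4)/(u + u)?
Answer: -5664/62485 ≈ -0.090646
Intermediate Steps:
U(m) = 16 (U(m) = -4*(-4) = 16)
S(u) = (-4 + u)/(2*u) (S(u) = (-4 + u)/((2*u)) = (-4 + u)*(1/(2*u)) = (-4 + u)/(2*u))
H(J, V) = -J + (-4 + J)/(2*J) (H(J, V) = (-4 + J)/(2*J) - J = -J + (-4 + J)/(2*J))
U(59)/H(C, 25) = 16/(½ - 1*177 - 2/177) = 16/(½ - 177 - 2*1/177) = 16/(½ - 177 - 2/177) = 16/(-62485/354) = 16*(-354/62485) = -5664/62485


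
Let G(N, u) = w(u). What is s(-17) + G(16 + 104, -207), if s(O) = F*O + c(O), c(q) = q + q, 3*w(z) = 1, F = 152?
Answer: -7853/3 ≈ -2617.7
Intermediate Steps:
w(z) = ⅓ (w(z) = (⅓)*1 = ⅓)
c(q) = 2*q
G(N, u) = ⅓
s(O) = 154*O (s(O) = 152*O + 2*O = 154*O)
s(-17) + G(16 + 104, -207) = 154*(-17) + ⅓ = -2618 + ⅓ = -7853/3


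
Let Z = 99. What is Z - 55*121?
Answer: -6556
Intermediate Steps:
Z - 55*121 = 99 - 55*121 = 99 - 6655 = -6556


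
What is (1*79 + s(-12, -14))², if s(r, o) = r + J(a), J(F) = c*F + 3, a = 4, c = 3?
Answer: 6724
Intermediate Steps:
J(F) = 3 + 3*F (J(F) = 3*F + 3 = 3 + 3*F)
s(r, o) = 15 + r (s(r, o) = r + (3 + 3*4) = r + (3 + 12) = r + 15 = 15 + r)
(1*79 + s(-12, -14))² = (1*79 + (15 - 12))² = (79 + 3)² = 82² = 6724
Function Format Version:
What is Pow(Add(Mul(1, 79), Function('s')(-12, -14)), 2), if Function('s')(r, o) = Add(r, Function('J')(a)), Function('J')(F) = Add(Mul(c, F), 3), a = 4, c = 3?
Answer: 6724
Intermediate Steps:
Function('J')(F) = Add(3, Mul(3, F)) (Function('J')(F) = Add(Mul(3, F), 3) = Add(3, Mul(3, F)))
Function('s')(r, o) = Add(15, r) (Function('s')(r, o) = Add(r, Add(3, Mul(3, 4))) = Add(r, Add(3, 12)) = Add(r, 15) = Add(15, r))
Pow(Add(Mul(1, 79), Function('s')(-12, -14)), 2) = Pow(Add(Mul(1, 79), Add(15, -12)), 2) = Pow(Add(79, 3), 2) = Pow(82, 2) = 6724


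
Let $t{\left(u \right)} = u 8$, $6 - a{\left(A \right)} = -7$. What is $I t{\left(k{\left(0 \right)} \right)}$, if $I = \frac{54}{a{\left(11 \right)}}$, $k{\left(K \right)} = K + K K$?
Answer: $0$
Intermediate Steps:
$a{\left(A \right)} = 13$ ($a{\left(A \right)} = 6 - -7 = 6 + 7 = 13$)
$k{\left(K \right)} = K + K^{2}$
$t{\left(u \right)} = 8 u$
$I = \frac{54}{13} \approx 4.1538$
$I t{\left(k{\left(0 \right)} \right)} = \frac{54 \cdot 8 \cdot 0 \left(1 + 0\right)}{13} = \frac{54 \cdot 8 \cdot 0 \cdot 1}{13} = \frac{54 \cdot 8 \cdot 0}{13} = \frac{54}{13} \cdot 0 = 0$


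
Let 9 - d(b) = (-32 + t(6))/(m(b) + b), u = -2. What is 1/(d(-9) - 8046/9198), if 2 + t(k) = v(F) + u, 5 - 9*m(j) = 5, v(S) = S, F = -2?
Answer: 4599/17950 ≈ 0.25621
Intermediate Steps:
m(j) = 0 (m(j) = 5/9 - ⅑*5 = 5/9 - 5/9 = 0)
t(k) = -6 (t(k) = -2 + (-2 - 2) = -2 - 4 = -6)
d(b) = 9 + 38/b (d(b) = 9 - (-32 - 6)/(0 + b) = 9 - (-38)/b = 9 + 38/b)
1/(d(-9) - 8046/9198) = 1/((9 + 38/(-9)) - 8046/9198) = 1/((9 + 38*(-⅑)) - 8046*1/9198) = 1/((9 - 38/9) - 447/511) = 1/(43/9 - 447/511) = 1/(17950/4599) = 4599/17950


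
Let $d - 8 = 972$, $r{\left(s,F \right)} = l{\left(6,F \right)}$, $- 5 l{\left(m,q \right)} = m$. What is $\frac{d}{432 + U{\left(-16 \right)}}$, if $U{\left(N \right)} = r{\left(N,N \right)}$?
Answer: $\frac{2450}{1077} \approx 2.2748$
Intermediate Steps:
$l{\left(m,q \right)} = - \frac{m}{5}$
$r{\left(s,F \right)} = - \frac{6}{5}$ ($r{\left(s,F \right)} = \left(- \frac{1}{5}\right) 6 = - \frac{6}{5}$)
$U{\left(N \right)} = - \frac{6}{5}$
$d = 980$ ($d = 8 + 972 = 980$)
$\frac{d}{432 + U{\left(-16 \right)}} = \frac{980}{432 - \frac{6}{5}} = \frac{980}{\frac{2154}{5}} = 980 \cdot \frac{5}{2154} = \frac{2450}{1077}$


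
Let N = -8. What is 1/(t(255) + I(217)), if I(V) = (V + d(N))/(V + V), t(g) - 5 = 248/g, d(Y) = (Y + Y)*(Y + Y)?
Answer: 110670/781597 ≈ 0.14159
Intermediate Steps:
d(Y) = 4*Y² (d(Y) = (2*Y)*(2*Y) = 4*Y²)
t(g) = 5 + 248/g
I(V) = (256 + V)/(2*V) (I(V) = (V + 4*(-8)²)/(V + V) = (V + 4*64)/((2*V)) = (V + 256)*(1/(2*V)) = (256 + V)*(1/(2*V)) = (256 + V)/(2*V))
1/(t(255) + I(217)) = 1/((5 + 248/255) + (½)*(256 + 217)/217) = 1/((5 + 248*(1/255)) + (½)*(1/217)*473) = 1/((5 + 248/255) + 473/434) = 1/(1523/255 + 473/434) = 1/(781597/110670) = 110670/781597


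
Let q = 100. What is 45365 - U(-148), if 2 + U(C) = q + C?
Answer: 45415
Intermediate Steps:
U(C) = 98 + C (U(C) = -2 + (100 + C) = 98 + C)
45365 - U(-148) = 45365 - (98 - 148) = 45365 - 1*(-50) = 45365 + 50 = 45415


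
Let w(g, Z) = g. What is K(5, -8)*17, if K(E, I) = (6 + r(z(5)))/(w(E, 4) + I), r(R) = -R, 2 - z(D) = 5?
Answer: -51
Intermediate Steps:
z(D) = -3 (z(D) = 2 - 1*5 = 2 - 5 = -3)
K(E, I) = 9/(E + I) (K(E, I) = (6 - 1*(-3))/(E + I) = (6 + 3)/(E + I) = 9/(E + I))
K(5, -8)*17 = (9/(5 - 8))*17 = (9/(-3))*17 = (9*(-⅓))*17 = -3*17 = -51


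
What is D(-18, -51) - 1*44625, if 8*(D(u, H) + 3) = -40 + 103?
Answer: -356961/8 ≈ -44620.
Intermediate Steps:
D(u, H) = 39/8 (D(u, H) = -3 + (-40 + 103)/8 = -3 + (⅛)*63 = -3 + 63/8 = 39/8)
D(-18, -51) - 1*44625 = 39/8 - 1*44625 = 39/8 - 44625 = -356961/8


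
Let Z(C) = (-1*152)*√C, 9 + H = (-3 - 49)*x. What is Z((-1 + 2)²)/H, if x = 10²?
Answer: 152/5209 ≈ 0.029180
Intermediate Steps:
x = 100
H = -5209 (H = -9 + (-3 - 49)*100 = -9 - 52*100 = -9 - 5200 = -5209)
Z(C) = -152*√C
Z((-1 + 2)²)/H = -152*√((-1 + 2)²)/(-5209) = -152*√(1²)*(-1/5209) = -152*√1*(-1/5209) = -152*1*(-1/5209) = -152*(-1/5209) = 152/5209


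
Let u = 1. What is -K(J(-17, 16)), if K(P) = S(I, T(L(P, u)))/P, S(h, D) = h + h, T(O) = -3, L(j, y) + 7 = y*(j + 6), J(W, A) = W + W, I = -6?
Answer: -6/17 ≈ -0.35294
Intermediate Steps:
J(W, A) = 2*W
L(j, y) = -7 + y*(6 + j) (L(j, y) = -7 + y*(j + 6) = -7 + y*(6 + j))
S(h, D) = 2*h
K(P) = -12/P (K(P) = (2*(-6))/P = -12/P)
-K(J(-17, 16)) = -(-12)/(2*(-17)) = -(-12)/(-34) = -(-12)*(-1)/34 = -1*6/17 = -6/17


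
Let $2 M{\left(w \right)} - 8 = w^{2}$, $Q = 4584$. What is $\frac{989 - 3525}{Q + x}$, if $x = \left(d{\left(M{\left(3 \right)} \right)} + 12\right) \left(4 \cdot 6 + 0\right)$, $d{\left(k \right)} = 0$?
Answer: $- \frac{317}{609} \approx -0.52052$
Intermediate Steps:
$M{\left(w \right)} = 4 + \frac{w^{2}}{2}$
$x = 288$ ($x = \left(0 + 12\right) \left(4 \cdot 6 + 0\right) = 12 \left(24 + 0\right) = 12 \cdot 24 = 288$)
$\frac{989 - 3525}{Q + x} = \frac{989 - 3525}{4584 + 288} = - \frac{2536}{4872} = \left(-2536\right) \frac{1}{4872} = - \frac{317}{609}$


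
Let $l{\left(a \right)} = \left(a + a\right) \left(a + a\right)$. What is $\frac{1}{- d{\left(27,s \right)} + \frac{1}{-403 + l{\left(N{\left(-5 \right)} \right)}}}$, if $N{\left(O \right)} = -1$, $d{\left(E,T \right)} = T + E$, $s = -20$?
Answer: $- \frac{399}{2794} \approx -0.14281$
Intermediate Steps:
$d{\left(E,T \right)} = E + T$
$l{\left(a \right)} = 4 a^{2}$ ($l{\left(a \right)} = 2 a 2 a = 4 a^{2}$)
$\frac{1}{- d{\left(27,s \right)} + \frac{1}{-403 + l{\left(N{\left(-5 \right)} \right)}}} = \frac{1}{- (27 - 20) + \frac{1}{-403 + 4 \left(-1\right)^{2}}} = \frac{1}{\left(-1\right) 7 + \frac{1}{-403 + 4 \cdot 1}} = \frac{1}{-7 + \frac{1}{-403 + 4}} = \frac{1}{-7 + \frac{1}{-399}} = \frac{1}{-7 - \frac{1}{399}} = \frac{1}{- \frac{2794}{399}} = - \frac{399}{2794}$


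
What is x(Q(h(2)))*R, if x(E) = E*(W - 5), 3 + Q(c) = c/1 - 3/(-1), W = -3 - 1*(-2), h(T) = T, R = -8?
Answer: 96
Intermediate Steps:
W = -1 (W = -3 + 2 = -1)
Q(c) = c (Q(c) = -3 + (c/1 - 3/(-1)) = -3 + (c*1 - 3*(-1)) = -3 + (c + 3) = -3 + (3 + c) = c)
x(E) = -6*E (x(E) = E*(-1 - 5) = E*(-6) = -6*E)
x(Q(h(2)))*R = -6*2*(-8) = -12*(-8) = 96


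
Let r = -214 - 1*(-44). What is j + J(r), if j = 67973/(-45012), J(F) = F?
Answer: -7720013/45012 ≈ -171.51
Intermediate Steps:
r = -170 (r = -214 + 44 = -170)
j = -67973/45012 (j = 67973*(-1/45012) = -67973/45012 ≈ -1.5101)
j + J(r) = -67973/45012 - 170 = -7720013/45012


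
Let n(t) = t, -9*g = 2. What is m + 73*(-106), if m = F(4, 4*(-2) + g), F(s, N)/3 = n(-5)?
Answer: -7753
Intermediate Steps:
g = -2/9 (g = -⅑*2 = -2/9 ≈ -0.22222)
F(s, N) = -15 (F(s, N) = 3*(-5) = -15)
m = -15
m + 73*(-106) = -15 + 73*(-106) = -15 - 7738 = -7753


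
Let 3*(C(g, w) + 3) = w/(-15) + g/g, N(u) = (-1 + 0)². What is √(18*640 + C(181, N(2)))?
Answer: √2591395/15 ≈ 107.32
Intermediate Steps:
N(u) = 1 (N(u) = (-1)² = 1)
C(g, w) = -8/3 - w/45 (C(g, w) = -3 + (w/(-15) + g/g)/3 = -3 + (w*(-1/15) + 1)/3 = -3 + (-w/15 + 1)/3 = -3 + (1 - w/15)/3 = -3 + (⅓ - w/45) = -8/3 - w/45)
√(18*640 + C(181, N(2))) = √(18*640 + (-8/3 - 1/45*1)) = √(11520 + (-8/3 - 1/45)) = √(11520 - 121/45) = √(518279/45) = √2591395/15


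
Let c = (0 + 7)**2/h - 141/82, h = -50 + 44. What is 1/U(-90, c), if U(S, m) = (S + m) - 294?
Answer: -123/48448 ≈ -0.0025388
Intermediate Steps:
h = -6
c = -1216/123 (c = (0 + 7)**2/(-6) - 141/82 = 7**2*(-1/6) - 141*1/82 = 49*(-1/6) - 141/82 = -49/6 - 141/82 = -1216/123 ≈ -9.8862)
U(S, m) = -294 + S + m
1/U(-90, c) = 1/(-294 - 90 - 1216/123) = 1/(-48448/123) = -123/48448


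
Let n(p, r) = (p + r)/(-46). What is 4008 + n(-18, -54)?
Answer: 92220/23 ≈ 4009.6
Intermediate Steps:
n(p, r) = -p/46 - r/46 (n(p, r) = (p + r)*(-1/46) = -p/46 - r/46)
4008 + n(-18, -54) = 4008 + (-1/46*(-18) - 1/46*(-54)) = 4008 + (9/23 + 27/23) = 4008 + 36/23 = 92220/23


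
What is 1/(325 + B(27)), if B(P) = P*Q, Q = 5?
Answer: 1/460 ≈ 0.0021739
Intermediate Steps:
B(P) = 5*P (B(P) = P*5 = 5*P)
1/(325 + B(27)) = 1/(325 + 5*27) = 1/(325 + 135) = 1/460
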